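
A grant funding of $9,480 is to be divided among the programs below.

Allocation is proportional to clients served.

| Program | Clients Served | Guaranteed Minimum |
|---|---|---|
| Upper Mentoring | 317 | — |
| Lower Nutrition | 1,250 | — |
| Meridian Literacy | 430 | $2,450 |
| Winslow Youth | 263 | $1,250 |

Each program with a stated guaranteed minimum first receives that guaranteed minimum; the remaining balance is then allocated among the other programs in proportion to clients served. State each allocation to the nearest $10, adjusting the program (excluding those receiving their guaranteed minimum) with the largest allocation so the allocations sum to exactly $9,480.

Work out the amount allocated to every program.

Upper Mentoring: $1,170; Lower Nutrition: $4,610; Meridian Literacy: $2,450; Winslow Youth: $1,250

Guaranteed amounts: Meridian Literacy $2,450; Winslow Youth $1,250. Residual $5,780.
Residual split over remaining clients served 1,567: Upper Mentoring 1,169.28 → $1,170; Lower Nutrition 4,610.72 → $4,610.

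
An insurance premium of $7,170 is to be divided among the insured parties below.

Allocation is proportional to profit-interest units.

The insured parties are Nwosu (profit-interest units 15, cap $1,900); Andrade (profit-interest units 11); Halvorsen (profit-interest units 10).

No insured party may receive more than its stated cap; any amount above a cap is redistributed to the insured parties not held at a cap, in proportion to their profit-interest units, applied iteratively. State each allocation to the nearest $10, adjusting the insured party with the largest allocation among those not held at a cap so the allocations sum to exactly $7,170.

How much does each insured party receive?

Nwosu: $1,900; Andrade: $2,760; Halvorsen: $2,510

Total profit-interest units = 36.
Pro-rata shares before constraints: Nwosu 2,987.50; Andrade 2,190.83; Halvorsen 1,991.67.
Capped: Nwosu ($1,900); remaining pool $5,270 reallocated over remaining profit-interest units 21.
Remaining shares: Andrade 2,760.48 → $2,760; Halvorsen 2,509.52 → $2,510.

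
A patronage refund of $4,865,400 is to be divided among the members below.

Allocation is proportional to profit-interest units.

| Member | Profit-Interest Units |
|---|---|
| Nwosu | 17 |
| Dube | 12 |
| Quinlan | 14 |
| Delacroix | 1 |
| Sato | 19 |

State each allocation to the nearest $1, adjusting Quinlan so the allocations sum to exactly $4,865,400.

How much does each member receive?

Nwosu: $1,312,886 · Dube: $926,743 · Quinlan: $1,081,199 · Delacroix: $77,229 · Sato: $1,467,343

Profit-interest units total: 63.
Raw shares: Nwosu 17/63 × $4,865,400 = 1,312,885.71; Dube 12/63 × $4,865,400 = 926,742.86; Quinlan 14/63 × $4,865,400 = 1,081,200.00; Delacroix 1/63 × $4,865,400 = 77,228.57; Sato 19/63 × $4,865,400 = 1,467,342.86.
After rounding ($1): Nwosu $1,312,886; Dube $926,743; Quinlan $1,081,200; Delacroix $77,229; Sato $1,467,343. Sum = $4,865,401.
Difference $4,865,400 − $4,865,401 = −$1 applied to Quinlan: Quinlan becomes $1,081,199.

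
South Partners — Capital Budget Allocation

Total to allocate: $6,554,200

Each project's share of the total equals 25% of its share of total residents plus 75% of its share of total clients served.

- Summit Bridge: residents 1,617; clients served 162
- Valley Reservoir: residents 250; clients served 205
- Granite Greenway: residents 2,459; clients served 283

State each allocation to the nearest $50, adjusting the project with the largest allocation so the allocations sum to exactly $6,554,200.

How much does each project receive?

Residents total 4,326; clients served total 650.
Combined weights (25% residents + 75% clients served): Summit Bridge 0.2804; Valley Reservoir 0.2510; Granite Greenway 0.4686.
Raw shares: Summit Bridge 1,837,598.95; Valley Reservoir 1,645,012.36; Granite Greenway 3,071,588.69.
At nearest $50: Summit Bridge $1,837,600; Valley Reservoir $1,645,000; Granite Greenway $3,071,600. Sum = $6,554,200.
Rounded total matches; no reconciliation needed.

Summit Bridge: $1,837,600; Valley Reservoir: $1,645,000; Granite Greenway: $3,071,600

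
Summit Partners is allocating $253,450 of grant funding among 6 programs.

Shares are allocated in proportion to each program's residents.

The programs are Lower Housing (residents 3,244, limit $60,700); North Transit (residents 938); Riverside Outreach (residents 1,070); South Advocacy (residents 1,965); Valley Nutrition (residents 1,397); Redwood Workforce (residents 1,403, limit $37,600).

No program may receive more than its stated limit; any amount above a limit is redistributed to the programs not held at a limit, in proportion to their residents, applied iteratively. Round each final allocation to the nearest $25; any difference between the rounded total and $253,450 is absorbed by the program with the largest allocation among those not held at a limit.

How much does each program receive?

Residents total: 10,017.
Proportional shares (ignoring caps): Lower Housing 82,079.64; North Transit 23,733.26; Riverside Outreach 27,073.13; South Advocacy 49,718.40; Valley Nutrition 35,346.88; Redwood Workforce 35,498.69.
Cap binds for Lower Housing ($60,700); balance $192,750 reallocated over remaining residents 6,773.
Cap binds for Redwood Workforce ($37,600); balance $155,150 reallocated over remaining residents 5,370.
Remaining shares: North Transit 27,100.69 → $27,100; Riverside Outreach 30,914.43 → $30,925; South Advocacy 56,772.77 → $56,775; Valley Nutrition 40,362.11 → $40,350.

Lower Housing: $60,700 · North Transit: $27,100 · Riverside Outreach: $30,925 · South Advocacy: $56,775 · Valley Nutrition: $40,350 · Redwood Workforce: $37,600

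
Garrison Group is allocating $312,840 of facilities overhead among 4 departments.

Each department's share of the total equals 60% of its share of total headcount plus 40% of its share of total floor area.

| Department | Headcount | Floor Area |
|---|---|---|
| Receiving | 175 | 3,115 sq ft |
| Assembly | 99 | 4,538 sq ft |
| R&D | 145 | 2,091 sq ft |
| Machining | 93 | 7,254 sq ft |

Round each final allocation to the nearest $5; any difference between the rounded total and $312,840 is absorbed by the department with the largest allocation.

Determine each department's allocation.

Headcount total 512; floor area total 16,998.
Composite weights (60% headcount + 40% floor area): Receiving 0.2784; Assembly 0.2228; R&D 0.2191; Machining 0.2797.
Raw shares: Receiving 87,088.67; Assembly 69,702.21; R&D 68,551.90; Machining 87,497.22.
Rounded to nearest $5: Receiving $87,090; Assembly $69,700; R&D $68,550; Machining $87,495. Sum = $312,835.
Difference $312,840 − $312,835 = +$5 applied to largest allocation (Machining): Machining becomes $87,500.

Receiving: $87,090; Assembly: $69,700; R&D: $68,550; Machining: $87,500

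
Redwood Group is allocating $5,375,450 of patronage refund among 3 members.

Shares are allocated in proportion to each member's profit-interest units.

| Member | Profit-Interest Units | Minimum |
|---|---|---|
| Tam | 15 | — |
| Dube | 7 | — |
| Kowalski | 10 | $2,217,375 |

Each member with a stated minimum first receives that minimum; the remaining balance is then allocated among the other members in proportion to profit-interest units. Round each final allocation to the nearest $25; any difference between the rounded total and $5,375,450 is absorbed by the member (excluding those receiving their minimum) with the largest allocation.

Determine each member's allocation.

Minimums first: Kowalski $2,217,375. Remaining pool $3,158,075.
Remaining pool split over remaining profit-interest units 22: Tam 2,153,232.95 → $2,153,225; Dube 1,004,842.05 → $1,004,850.

Tam: $2,153,225; Dube: $1,004,850; Kowalski: $2,217,375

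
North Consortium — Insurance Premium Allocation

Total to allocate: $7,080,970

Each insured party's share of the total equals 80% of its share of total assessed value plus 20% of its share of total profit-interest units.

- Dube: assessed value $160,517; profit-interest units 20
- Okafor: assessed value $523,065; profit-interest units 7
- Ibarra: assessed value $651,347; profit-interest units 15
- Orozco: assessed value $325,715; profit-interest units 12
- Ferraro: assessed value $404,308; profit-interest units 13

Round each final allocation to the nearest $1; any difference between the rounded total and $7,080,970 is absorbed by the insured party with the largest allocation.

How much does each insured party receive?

Dube: $863,090 · Okafor: $1,582,883 · Ibarra: $2,103,896 · Orozco: $1,147,180 · Ferraro: $1,383,921

Totals — assessed value 2,064,952, profit-interest units 67.
Blended shares (80% assessed value + 20% profit-interest units): Dube 0.1219; Okafor 0.2235; Ibarra 0.2971; Orozco 0.1620; Ferraro 0.1954.
Unrounded shares: Dube 863,090.23; Okafor 1,582,883.05; Ibarra 2,103,896.43; Orozco 1,147,179.57; Ferraro 1,383,920.71.
Rounded to nearest $1: Dube $863,090; Okafor $1,582,883; Ibarra $2,103,896; Orozco $1,147,180; Ferraro $1,383,921. Sum = $7,080,970.
No rounding difference to absorb.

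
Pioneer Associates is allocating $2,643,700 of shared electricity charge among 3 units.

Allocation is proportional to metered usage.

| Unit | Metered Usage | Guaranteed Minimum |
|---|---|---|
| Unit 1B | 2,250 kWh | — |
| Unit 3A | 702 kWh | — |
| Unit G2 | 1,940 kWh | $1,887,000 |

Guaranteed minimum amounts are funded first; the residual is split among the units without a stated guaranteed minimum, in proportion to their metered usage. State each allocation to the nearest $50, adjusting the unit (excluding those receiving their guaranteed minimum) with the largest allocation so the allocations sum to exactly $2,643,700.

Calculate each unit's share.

Unit 1B: $576,750 | Unit 3A: $179,950 | Unit G2: $1,887,000

Guaranteed amounts: Unit G2 $1,887,000. Balance $756,700.
Balance split over remaining metered usage 2,952: Unit 1B 576,753.05 → $576,750; Unit 3A 179,946.95 → $179,950.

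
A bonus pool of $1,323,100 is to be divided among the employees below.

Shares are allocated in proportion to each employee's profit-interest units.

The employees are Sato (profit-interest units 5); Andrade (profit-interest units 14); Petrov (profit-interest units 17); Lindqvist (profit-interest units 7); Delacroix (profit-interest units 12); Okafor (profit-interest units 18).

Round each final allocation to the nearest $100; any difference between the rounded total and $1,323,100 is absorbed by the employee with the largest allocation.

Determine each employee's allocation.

Sato: $90,600 · Andrade: $253,700 · Petrov: $308,100 · Lindqvist: $126,900 · Delacroix: $217,500 · Okafor: $326,300

Profit-interest units total: 73.
Pro-rata amounts: Sato 5/73 × $1,323,100 = 90,623.29; Andrade 14/73 × $1,323,100 = 253,745.21; Petrov 17/73 × $1,323,100 = 308,119.18; Lindqvist 7/73 × $1,323,100 = 126,872.60; Delacroix 12/73 × $1,323,100 = 217,495.89; Okafor 18/73 × $1,323,100 = 326,243.84.
Rounded to nearest $100: Sato $90,600; Andrade $253,700; Petrov $308,100; Lindqvist $126,900; Delacroix $217,500; Okafor $326,200. Sum = $1,323,000.
Difference $1,323,100 − $1,323,000 = +$100 applied to largest allocation (Okafor): Okafor becomes $326,300.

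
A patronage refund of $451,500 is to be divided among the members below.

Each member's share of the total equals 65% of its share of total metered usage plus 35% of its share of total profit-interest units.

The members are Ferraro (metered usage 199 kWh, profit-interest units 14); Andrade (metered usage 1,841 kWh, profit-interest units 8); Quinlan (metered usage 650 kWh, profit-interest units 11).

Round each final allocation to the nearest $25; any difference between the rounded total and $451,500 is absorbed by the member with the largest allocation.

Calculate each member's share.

Ferraro: $88,750 | Andrade: $239,150 | Quinlan: $123,600

Totals — metered usage 2,690, profit-interest units 33.
Combined weights (65% metered usage + 35% profit-interest units): Ferraro 0.1966; Andrade 0.5297; Quinlan 0.2737.
Proportional shares: Ferraro 88,751.51; Andrade 239,159.45; Quinlan 123,589.03.
Rounded to nearest $25: Ferraro $88,750; Andrade $239,150; Quinlan $123,600. Sum = $451,500.
No rounding difference to absorb.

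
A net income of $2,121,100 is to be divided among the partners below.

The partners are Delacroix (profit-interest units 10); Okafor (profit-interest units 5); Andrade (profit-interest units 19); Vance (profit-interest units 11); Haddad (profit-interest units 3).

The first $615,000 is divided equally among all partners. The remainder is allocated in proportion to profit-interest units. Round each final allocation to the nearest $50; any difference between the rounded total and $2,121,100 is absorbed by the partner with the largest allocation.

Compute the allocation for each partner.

$615,000 shared equally gives $123,000 per partner.
Remainder $1,506,100 by profit-interest units (total 48): Delacroix 313,770.83 → $313,750; Okafor 156,885.42 → $156,900; Andrade 596,164.58 → $596,150; Vance 345,147.92 → $345,150; Haddad 94,131.25 → $94,150.
Totals: Delacroix $123,000 + $313,750 = $436,750; Okafor $123,000 + $156,900 = $279,900; Andrade $123,000 + $596,150 = $719,150; Vance $123,000 + $345,150 = $468,150; Haddad $123,000 + $94,150 = $217,150.

Delacroix: $436,750 | Okafor: $279,900 | Andrade: $719,150 | Vance: $468,150 | Haddad: $217,150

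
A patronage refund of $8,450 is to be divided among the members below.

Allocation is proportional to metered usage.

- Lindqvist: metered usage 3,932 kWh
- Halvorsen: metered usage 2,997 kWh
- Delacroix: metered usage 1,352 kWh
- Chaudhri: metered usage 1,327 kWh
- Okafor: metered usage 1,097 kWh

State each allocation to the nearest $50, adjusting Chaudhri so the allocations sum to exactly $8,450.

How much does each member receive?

Lindqvist: $3,100 | Halvorsen: $2,350 | Delacroix: $1,050 | Chaudhri: $1,100 | Okafor: $850

Combined metered usage = 10,705.
Raw shares: Lindqvist 3,932/10,705 × $8,450 = 3,103.73; Halvorsen 2,997/10,705 × $8,450 = 2,365.68; Delacroix 1,352/10,705 × $8,450 = 1,067.20; Chaudhri 1,327/10,705 × $8,450 = 1,047.47; Okafor 1,097/10,705 × $8,450 = 865.92.
After rounding ($50): Lindqvist $3,100; Halvorsen $2,350; Delacroix $1,050; Chaudhri $1,050; Okafor $850. Sum = $8,400.
Difference $8,450 − $8,400 = +$50 applied to Chaudhri: Chaudhri becomes $1,100.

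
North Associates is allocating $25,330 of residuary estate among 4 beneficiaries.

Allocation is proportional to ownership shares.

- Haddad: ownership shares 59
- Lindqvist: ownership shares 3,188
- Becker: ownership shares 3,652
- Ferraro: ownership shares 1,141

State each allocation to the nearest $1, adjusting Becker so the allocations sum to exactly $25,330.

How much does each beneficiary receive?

Haddad: $186; Lindqvist: $10,044; Becker: $11,505; Ferraro: $3,595

Combined ownership shares = 8,040.
Proportional shares: Haddad 59/8,040 × $25,330 = 185.88; Lindqvist 3,188/8,040 × $25,330 = 10,043.79; Becker 3,652/8,040 × $25,330 = 11,505.62; Ferraro 1,141/8,040 × $25,330 = 3,594.72.
At nearest $1: Haddad $186; Lindqvist $10,044; Becker $11,506; Ferraro $3,595. Sum = $25,331.
Difference $25,330 − $25,331 = −$1 applied to Becker: Becker becomes $11,505.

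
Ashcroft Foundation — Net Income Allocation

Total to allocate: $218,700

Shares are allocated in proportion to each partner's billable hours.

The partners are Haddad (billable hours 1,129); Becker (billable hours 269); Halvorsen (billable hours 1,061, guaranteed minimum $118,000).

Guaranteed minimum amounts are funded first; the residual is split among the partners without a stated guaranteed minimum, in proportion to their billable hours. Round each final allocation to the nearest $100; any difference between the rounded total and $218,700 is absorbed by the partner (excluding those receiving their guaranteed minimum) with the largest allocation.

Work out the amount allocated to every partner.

Minimums first: Halvorsen $118,000. Residual $100,700.
Residual split over remaining billable hours 1,398: Haddad 81,323.53 → $81,300; Becker 19,376.47 → $19,400.

Haddad: $81,300; Becker: $19,400; Halvorsen: $118,000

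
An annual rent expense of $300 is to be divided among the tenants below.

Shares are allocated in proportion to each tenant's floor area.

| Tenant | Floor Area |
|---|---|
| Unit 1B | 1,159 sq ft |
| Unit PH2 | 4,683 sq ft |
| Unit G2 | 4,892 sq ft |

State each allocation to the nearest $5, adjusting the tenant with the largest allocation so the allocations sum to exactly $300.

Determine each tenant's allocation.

Sum of floor area: 10,734.
Unrounded shares: Unit 1B 1,159/10,734 × $300 = 32.39; Unit PH2 4,683/10,734 × $300 = 130.88; Unit G2 4,892/10,734 × $300 = 136.72.
Rounded to nearest $5: Unit 1B $30; Unit PH2 $130; Unit G2 $135. Sum = $295.
Difference $300 − $295 = +$5 applied to largest allocation (Unit G2): Unit G2 becomes $140.

Unit 1B: $30 | Unit PH2: $130 | Unit G2: $140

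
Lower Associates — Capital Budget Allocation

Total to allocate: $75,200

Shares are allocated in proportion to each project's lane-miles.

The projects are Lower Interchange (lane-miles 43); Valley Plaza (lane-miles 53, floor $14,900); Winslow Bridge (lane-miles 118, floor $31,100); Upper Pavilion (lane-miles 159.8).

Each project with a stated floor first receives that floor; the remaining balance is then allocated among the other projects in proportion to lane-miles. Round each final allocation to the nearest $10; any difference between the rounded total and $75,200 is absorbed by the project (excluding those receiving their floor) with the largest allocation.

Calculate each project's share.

Guaranteed amounts: Valley Plaza $14,900; Winslow Bridge $31,100. Balance $29,200.
Balance split over remaining lane-miles 202.8: Lower Interchange 6,191.32 → $6,190; Upper Pavilion 23,008.68 → $23,010.

Lower Interchange: $6,190 | Valley Plaza: $14,900 | Winslow Bridge: $31,100 | Upper Pavilion: $23,010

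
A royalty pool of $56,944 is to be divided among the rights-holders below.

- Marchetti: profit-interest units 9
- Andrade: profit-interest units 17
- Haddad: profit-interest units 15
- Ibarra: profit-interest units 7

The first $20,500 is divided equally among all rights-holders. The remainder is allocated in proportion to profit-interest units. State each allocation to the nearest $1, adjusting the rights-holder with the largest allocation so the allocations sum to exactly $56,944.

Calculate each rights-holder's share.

Marchetti: $11,958; Andrade: $18,032; Haddad: $16,514; Ibarra: $10,440

First tranche $20,500 split equally: $5,125 each.
Remainder $36,444 by profit-interest units (total 48): Marchetti 6,833.25 → $6,833; Andrade 12,907.25 → $12,907; Haddad 11,388.75 → $11,389; Ibarra 5,314.75 → $5,315.
Totals: Marchetti $5,125 + $6,833 = $11,958; Andrade $5,125 + $12,907 = $18,032; Haddad $5,125 + $11,389 = $16,514; Ibarra $5,125 + $5,315 = $10,440.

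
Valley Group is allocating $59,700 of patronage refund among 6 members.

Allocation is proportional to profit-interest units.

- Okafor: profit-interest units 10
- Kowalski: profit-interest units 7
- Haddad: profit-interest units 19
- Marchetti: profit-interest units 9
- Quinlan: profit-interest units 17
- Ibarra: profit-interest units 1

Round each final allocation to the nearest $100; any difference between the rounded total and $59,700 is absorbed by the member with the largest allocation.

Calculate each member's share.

Combined profit-interest units = 63.
Raw shares: Okafor 10/63 × $59,700 = 9,476.19; Kowalski 7/63 × $59,700 = 6,633.33; Haddad 19/63 × $59,700 = 18,004.76; Marchetti 9/63 × $59,700 = 8,528.57; Quinlan 17/63 × $59,700 = 16,109.52; Ibarra 1/63 × $59,700 = 947.62.
After rounding ($100): Okafor $9,500; Kowalski $6,600; Haddad $18,000; Marchetti $8,500; Quinlan $16,100; Ibarra $900. Sum = $59,600.
Difference $59,700 − $59,600 = +$100 applied to largest allocation (Haddad): Haddad becomes $18,100.

Okafor: $9,500 · Kowalski: $6,600 · Haddad: $18,100 · Marchetti: $8,500 · Quinlan: $16,100 · Ibarra: $900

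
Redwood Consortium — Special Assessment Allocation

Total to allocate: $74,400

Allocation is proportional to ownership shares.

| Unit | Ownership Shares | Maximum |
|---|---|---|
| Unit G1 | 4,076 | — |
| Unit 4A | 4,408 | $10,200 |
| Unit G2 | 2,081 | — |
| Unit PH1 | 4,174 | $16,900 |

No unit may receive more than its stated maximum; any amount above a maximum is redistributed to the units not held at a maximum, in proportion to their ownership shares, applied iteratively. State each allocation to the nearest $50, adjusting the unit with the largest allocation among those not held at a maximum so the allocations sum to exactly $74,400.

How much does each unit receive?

Unit G1: $31,300; Unit 4A: $10,200; Unit G2: $16,000; Unit PH1: $16,900

Sum of ownership shares: 14,739.
Proportional shares (ignoring caps): Unit G1 20,574.96; Unit 4A 22,250.84; Unit G2 10,504.54; Unit PH1 21,069.65.
Cap binds for Unit 4A ($10,200), Unit PH1 ($16,900); balance $47,300 reallocated over remaining ownership shares 6,157.
Redistributed shares: Unit G1 31,313.11 → $31,300; Unit G2 15,986.89 → $16,000.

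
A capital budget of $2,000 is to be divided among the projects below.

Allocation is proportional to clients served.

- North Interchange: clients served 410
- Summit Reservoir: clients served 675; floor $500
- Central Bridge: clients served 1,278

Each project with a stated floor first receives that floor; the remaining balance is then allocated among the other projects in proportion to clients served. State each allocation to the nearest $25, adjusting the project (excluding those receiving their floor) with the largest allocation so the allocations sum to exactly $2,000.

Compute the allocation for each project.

North Interchange: $375 | Summit Reservoir: $500 | Central Bridge: $1,125

Minimums first: Summit Reservoir $500. Balance $1,500.
Balance split over remaining clients served 1,688: North Interchange 364.34 → $375; Central Bridge 1,135.66 → $1,125.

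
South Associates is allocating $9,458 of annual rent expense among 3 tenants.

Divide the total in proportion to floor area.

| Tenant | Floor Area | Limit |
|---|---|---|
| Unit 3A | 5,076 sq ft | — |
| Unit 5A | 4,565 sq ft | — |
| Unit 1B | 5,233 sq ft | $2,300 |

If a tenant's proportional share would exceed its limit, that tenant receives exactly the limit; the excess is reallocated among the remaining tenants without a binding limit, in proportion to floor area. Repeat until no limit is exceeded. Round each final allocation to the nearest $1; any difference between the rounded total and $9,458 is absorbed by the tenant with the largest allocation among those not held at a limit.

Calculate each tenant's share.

Unit 3A: $3,769 | Unit 5A: $3,389 | Unit 1B: $2,300

Sum of floor area: 14,874.
Pro-rata shares before constraints: Unit 3A 3,227.70; Unit 5A 2,902.77; Unit 1B 3,327.53.
Capped: Unit 1B ($2,300); remaining pool $7,158 reallocated over remaining floor area 9,641.
Remaining shares: Unit 3A 3,768.70 → $3,769; Unit 5A 3,389.30 → $3,389.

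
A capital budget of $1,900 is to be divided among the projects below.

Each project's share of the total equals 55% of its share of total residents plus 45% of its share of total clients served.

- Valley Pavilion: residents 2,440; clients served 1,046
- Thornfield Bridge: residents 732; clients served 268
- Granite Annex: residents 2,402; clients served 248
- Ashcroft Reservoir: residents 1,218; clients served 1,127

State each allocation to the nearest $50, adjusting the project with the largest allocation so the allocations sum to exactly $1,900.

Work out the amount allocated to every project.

Valley Pavilion: $700 | Thornfield Bridge: $200 | Granite Annex: $450 | Ashcroft Reservoir: $550

Residents total 6,792; clients served total 2,689.
Blended shares (55% residents + 45% clients served): Valley Pavilion 0.3726; Thornfield Bridge 0.1041; Granite Annex 0.2360; Ashcroft Reservoir 0.2872.
Pro-rata amounts: Valley Pavilion 708.00; Thornfield Bridge 197.84; Granite Annex 448.42; Ashcroft Reservoir 545.74.
Rounded to nearest $50: Valley Pavilion $700; Thornfield Bridge $200; Granite Annex $450; Ashcroft Reservoir $550. Sum = $1,900.
Rounded total matches; no reconciliation needed.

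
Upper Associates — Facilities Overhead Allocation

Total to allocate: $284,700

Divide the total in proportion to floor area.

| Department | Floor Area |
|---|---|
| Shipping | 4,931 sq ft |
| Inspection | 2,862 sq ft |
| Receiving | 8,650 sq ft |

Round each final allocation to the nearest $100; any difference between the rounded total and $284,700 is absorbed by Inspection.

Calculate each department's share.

Floor area total: 16,443.
Pro-rata amounts: Shipping 4,931/16,443 × $284,700 = 85,377.10; Inspection 2,862/16,443 × $284,700 = 49,553.69; Receiving 8,650/16,443 × $284,700 = 149,769.20.
At nearest $100: Shipping $85,400; Inspection $49,600; Receiving $149,800. Sum = $284,800.
Difference $284,700 − $284,800 = −$100 applied to Inspection: Inspection becomes $49,500.

Shipping: $85,400 · Inspection: $49,500 · Receiving: $149,800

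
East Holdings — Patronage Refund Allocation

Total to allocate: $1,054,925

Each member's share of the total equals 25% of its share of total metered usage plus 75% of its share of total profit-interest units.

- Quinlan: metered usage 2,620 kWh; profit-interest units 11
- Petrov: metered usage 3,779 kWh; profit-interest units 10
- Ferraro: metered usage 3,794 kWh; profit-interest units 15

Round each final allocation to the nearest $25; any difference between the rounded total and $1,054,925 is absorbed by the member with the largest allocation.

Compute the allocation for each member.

Quinlan: $309,550; Petrov: $317,550; Ferraro: $427,825

Metered usage total 10,193; profit-interest units total 36.
Composite weights (25% metered usage + 75% profit-interest units): Quinlan 0.2934; Petrov 0.3010; Ferraro 0.4056.
Proportional shares: Quinlan 309,542.90; Petrov 317,552.99; Ferraro 427,829.11.
At nearest $25: Quinlan $309,550; Petrov $317,550; Ferraro $427,825. Sum = $1,054,925.
Rounded total matches; no reconciliation needed.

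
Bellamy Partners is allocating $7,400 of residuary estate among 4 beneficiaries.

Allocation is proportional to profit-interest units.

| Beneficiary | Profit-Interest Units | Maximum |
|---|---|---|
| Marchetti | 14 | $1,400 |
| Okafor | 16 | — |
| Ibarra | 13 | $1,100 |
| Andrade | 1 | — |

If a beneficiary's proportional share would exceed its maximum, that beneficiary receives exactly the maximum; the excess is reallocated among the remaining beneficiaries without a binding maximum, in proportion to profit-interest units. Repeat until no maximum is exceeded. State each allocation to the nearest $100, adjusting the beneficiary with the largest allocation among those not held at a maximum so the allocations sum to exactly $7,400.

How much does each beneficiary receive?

Marchetti: $1,400 | Okafor: $4,600 | Ibarra: $1,100 | Andrade: $300

Combined profit-interest units = 44.
Pro-rata shares before constraints: Marchetti 2,354.55; Okafor 2,690.91; Ibarra 2,186.36; Andrade 168.18.
Cap binds for Marchetti ($1,400), Ibarra ($1,100); balance $4,900 reallocated over remaining profit-interest units 17.
Shares after redistribution: Okafor 4,611.76 → $4,600; Andrade 288.24 → $300.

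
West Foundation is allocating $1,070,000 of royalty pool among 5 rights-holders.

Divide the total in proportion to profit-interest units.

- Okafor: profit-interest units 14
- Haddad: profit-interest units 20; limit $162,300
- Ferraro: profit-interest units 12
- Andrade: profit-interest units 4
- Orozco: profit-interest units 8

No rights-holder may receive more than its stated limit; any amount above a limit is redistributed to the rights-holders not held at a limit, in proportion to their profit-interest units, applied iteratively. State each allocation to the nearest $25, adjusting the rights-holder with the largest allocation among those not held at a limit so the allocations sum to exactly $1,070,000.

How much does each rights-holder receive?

Profit-interest units total: 58.
Unconstrained shares: Okafor 258,275.86; Haddad 368,965.52; Ferraro 221,379.31; Andrade 73,793.10; Orozco 147,586.21.
Capped: Haddad ($162,300); balance $907,700 reallocated over remaining profit-interest units 38.
Redistributed shares: Okafor 334,415.79 → $334,425; Ferraro 286,642.11 → $286,650; Andrade 95,547.37 → $95,550; Orozco 191,094.74 → $191,100.
Rounding difference −$25 applied to Okafor → $334,400.

Okafor: $334,400 | Haddad: $162,300 | Ferraro: $286,650 | Andrade: $95,550 | Orozco: $191,100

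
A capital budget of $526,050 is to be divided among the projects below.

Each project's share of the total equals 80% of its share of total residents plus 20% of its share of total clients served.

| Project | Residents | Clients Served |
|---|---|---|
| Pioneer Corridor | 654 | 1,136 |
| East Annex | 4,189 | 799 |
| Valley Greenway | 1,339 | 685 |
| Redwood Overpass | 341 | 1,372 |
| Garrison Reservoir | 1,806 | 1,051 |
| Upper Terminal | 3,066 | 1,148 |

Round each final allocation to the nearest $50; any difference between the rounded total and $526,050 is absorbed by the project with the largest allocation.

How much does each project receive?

Pioneer Corridor: $43,450; East Annex: $168,300; Valley Greenway: $61,100; Redwood Overpass: $35,900; Garrison Reservoir: $84,550; Upper Terminal: $132,750

Totals — residents 11,395, clients served 6,191.
Blended shares (80% residents + 20% clients served): Pioneer Corridor 0.0826; East Annex 0.3199; Valley Greenway 0.1161; Redwood Overpass 0.0683; Garrison Reservoir 0.1607; Upper Terminal 0.2523.
Raw shares: Pioneer Corridor 43,458.73; East Annex 168,286.32; Valley Greenway 61,092.84; Redwood Overpass 35,909.61; Garrison Reservoir 84,559.89; Upper Terminal 132,742.61.
At nearest $50: Pioneer Corridor $43,450; East Annex $168,300; Valley Greenway $61,100; Redwood Overpass $35,900; Garrison Reservoir $84,550; Upper Terminal $132,750. Sum = $526,050.
No rounding difference to absorb.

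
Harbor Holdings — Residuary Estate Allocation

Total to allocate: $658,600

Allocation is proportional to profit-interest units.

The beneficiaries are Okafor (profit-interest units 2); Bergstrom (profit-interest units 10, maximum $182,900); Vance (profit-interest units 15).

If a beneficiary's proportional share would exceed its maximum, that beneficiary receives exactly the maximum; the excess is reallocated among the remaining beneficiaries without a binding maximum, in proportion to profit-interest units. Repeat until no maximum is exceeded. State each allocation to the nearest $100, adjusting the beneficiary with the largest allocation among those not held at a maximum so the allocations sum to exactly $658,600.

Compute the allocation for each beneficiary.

Profit-interest units total: 27.
Proportional shares (ignoring caps): Okafor 48,785.19; Bergstrom 243,925.93; Vance 365,888.89.
Capped: Bergstrom ($182,900); balance $475,700 reallocated over remaining profit-interest units 17.
Redistributed shares: Okafor 55,964.71 → $56,000; Vance 419,735.29 → $419,700.

Okafor: $56,000; Bergstrom: $182,900; Vance: $419,700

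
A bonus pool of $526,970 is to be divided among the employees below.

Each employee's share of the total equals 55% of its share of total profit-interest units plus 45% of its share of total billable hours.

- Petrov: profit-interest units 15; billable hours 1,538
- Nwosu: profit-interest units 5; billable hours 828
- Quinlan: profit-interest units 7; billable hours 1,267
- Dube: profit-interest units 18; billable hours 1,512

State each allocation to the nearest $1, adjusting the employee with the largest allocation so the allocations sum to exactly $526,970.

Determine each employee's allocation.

Petrov: $167,499 | Nwosu: $70,367 | Quinlan: $103,482 | Dube: $185,622

Totals — profit-interest units 45, billable hours 5,145.
Blended shares (55% profit-interest units + 45% billable hours): Petrov 0.3179; Nwosu 0.1335; Quinlan 0.1964; Dube 0.3522.
Unrounded shares: Petrov 167,498.62; Nwosu 70,366.80; Quinlan 103,482.09; Dube 185,622.49.
After rounding ($1): Petrov $167,499; Nwosu $70,367; Quinlan $103,482; Dube $185,622. Sum = $526,970.
Rounded total matches; no reconciliation needed.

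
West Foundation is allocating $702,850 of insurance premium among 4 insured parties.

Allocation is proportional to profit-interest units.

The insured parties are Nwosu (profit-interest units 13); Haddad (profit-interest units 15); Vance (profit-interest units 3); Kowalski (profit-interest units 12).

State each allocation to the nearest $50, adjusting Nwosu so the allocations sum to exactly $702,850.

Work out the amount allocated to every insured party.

Combined profit-interest units = 43.
Pro-rata amounts: Nwosu 13/43 × $702,850 = 212,489.53; Haddad 15/43 × $702,850 = 245,180.23; Vance 3/43 × $702,850 = 49,036.05; Kowalski 12/43 × $702,850 = 196,144.19.
After rounding ($50): Nwosu $212,500; Haddad $245,200; Vance $49,050; Kowalski $196,150. Sum = $702,900.
Difference $702,850 − $702,900 = −$50 applied to Nwosu: Nwosu becomes $212,450.

Nwosu: $212,450 · Haddad: $245,200 · Vance: $49,050 · Kowalski: $196,150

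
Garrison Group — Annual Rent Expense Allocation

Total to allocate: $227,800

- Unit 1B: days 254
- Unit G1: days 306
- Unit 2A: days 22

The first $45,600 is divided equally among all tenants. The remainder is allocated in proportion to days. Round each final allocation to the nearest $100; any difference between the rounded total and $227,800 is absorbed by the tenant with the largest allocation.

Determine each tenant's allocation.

Unit 1B: $94,700 | Unit G1: $111,000 | Unit 2A: $22,100

First tranche $45,600 split equally: $15,200 each.
Remainder $182,200 by days (total 582): Unit 1B 79,516.84 → $79,500; Unit G1 95,795.88 → $95,800; Unit 2A 6,887.29 → $6,900.
Totals: Unit 1B $15,200 + $79,500 = $94,700; Unit G1 $15,200 + $95,800 = $111,000; Unit 2A $15,200 + $6,900 = $22,100.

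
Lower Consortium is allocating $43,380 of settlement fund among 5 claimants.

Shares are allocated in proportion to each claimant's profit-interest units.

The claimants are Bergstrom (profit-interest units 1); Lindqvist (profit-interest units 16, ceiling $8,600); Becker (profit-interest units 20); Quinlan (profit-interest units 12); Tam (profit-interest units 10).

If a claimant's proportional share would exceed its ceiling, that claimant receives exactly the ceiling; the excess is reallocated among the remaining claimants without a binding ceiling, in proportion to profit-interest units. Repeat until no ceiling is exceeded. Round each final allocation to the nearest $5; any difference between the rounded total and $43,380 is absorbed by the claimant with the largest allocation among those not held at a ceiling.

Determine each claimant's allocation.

Bergstrom: $810 · Lindqvist: $8,600 · Becker: $16,175 · Quinlan: $9,705 · Tam: $8,090

Combined profit-interest units = 59.
Pro-rata shares before constraints: Bergstrom 735.25; Lindqvist 11,764.07; Becker 14,705.08; Quinlan 8,823.05; Tam 7,352.54.
Held at cap: Lindqvist ($8,600); remaining pool $34,780 reallocated over remaining profit-interest units 43.
Shares after redistribution: Bergstrom 808.84 → $810; Becker 16,176.74 → $16,175; Quinlan 9,706.05 → $9,705; Tam 8,088.37 → $8,090.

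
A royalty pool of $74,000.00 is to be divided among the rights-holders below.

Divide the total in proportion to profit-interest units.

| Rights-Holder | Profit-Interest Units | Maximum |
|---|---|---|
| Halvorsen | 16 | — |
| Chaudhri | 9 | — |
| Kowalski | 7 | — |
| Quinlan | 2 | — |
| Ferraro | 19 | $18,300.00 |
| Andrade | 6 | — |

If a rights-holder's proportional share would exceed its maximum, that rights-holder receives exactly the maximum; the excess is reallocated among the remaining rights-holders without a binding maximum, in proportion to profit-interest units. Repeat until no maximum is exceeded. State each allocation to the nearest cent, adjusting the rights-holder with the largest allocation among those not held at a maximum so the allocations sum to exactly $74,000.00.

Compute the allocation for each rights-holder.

Halvorsen: $22,280.00 | Chaudhri: $12,532.50 | Kowalski: $9,747.50 | Quinlan: $2,785.00 | Ferraro: $18,300.00 | Andrade: $8,355.00

Combined profit-interest units = 59.
Unconstrained shares: Halvorsen 20,067.7966; Chaudhri 11,288.1356; Kowalski 8,779.6610; Quinlan 2,508.4746; Ferraro 23,830.5085; Andrade 7,525.4237.
Held at cap: Ferraro ($18,300.00); balance $55,700.00 reallocated over remaining profit-interest units 40.
Remaining shares: Halvorsen 22,280.0000 → $22,280.00; Chaudhri 12,532.5000 → $12,532.50; Kowalski 9,747.5000 → $9,747.50; Quinlan 2,785.0000 → $2,785.00; Andrade 8,355.0000 → $8,355.00.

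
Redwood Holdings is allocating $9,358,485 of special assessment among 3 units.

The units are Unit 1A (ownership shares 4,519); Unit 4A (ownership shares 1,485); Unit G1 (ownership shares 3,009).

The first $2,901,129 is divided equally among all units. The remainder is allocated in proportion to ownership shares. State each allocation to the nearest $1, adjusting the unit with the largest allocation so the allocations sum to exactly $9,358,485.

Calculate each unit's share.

First tranche $2,901,129 split equally: $967,043 each.
Remainder $6,457,356 by ownership shares (total 9,013): Unit 1A 3,237,633.61 → $3,237,634; Unit 4A 1,063,926.96 → $1,063,927; Unit G1 2,155,795.43 → $2,155,795.
Totals: Unit 1A $967,043 + $3,237,634 = $4,204,677; Unit 4A $967,043 + $1,063,927 = $2,030,970; Unit G1 $967,043 + $2,155,795 = $3,122,838.

Unit 1A: $4,204,677 | Unit 4A: $2,030,970 | Unit G1: $3,122,838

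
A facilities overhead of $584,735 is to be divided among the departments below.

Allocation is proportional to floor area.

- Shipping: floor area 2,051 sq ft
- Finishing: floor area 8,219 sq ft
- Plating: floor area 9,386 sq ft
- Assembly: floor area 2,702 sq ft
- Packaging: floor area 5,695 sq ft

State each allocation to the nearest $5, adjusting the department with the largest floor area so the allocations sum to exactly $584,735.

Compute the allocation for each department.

Shipping: $42,750; Finishing: $171,315; Plating: $195,645; Assembly: $56,320; Packaging: $118,705

Total floor area = 28,053.
Pro-rata amounts: Shipping 2,051/28,053 × $584,735 = 42,750.92; Finishing 8,219/28,053 × $584,735 = 171,316.33; Plating 9,386/28,053 × $584,735 = 195,641.20; Assembly 2,702/28,053 × $584,735 = 56,320.32; Packaging 5,695/28,053 × $584,735 = 118,706.23.
At nearest $5: Shipping $42,750; Finishing $171,315; Plating $195,640; Assembly $56,320; Packaging $118,705. Sum = $584,730.
Difference $584,735 − $584,730 = +$5 applied to largest floor area (Plating): Plating becomes $195,645.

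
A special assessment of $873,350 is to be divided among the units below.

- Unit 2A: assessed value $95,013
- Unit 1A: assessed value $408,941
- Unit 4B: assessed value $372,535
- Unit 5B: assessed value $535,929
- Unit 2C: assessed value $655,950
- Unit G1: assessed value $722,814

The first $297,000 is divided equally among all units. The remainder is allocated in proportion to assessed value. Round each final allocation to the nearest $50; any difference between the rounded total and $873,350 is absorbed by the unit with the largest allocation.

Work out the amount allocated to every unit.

First tranche $297,000 split equally: $49,500 each.
Remainder $576,350 by assessed value (total 2,791,182): Unit 2A 19,619.19 → $19,600; Unit 1A 84,442.06 → $84,450; Unit 4B 76,924.60 → $76,900; Unit 5B 110,663.75 → $110,650; Unit 2C 135,446.84 → $135,450; Unit G1 149,253.56 → $149,250.
Rounding difference +$50 on remainder applied to Unit G1.
Totals: Unit 2A $49,500 + $19,600 = $69,100; Unit 1A $49,500 + $84,450 = $133,950; Unit 4B $49,500 + $76,900 = $126,400; Unit 5B $49,500 + $110,650 = $160,150; Unit 2C $49,500 + $135,450 = $184,950; Unit G1 $49,500 + $149,300 = $198,800.

Unit 2A: $69,100 | Unit 1A: $133,950 | Unit 4B: $126,400 | Unit 5B: $160,150 | Unit 2C: $184,950 | Unit G1: $198,800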